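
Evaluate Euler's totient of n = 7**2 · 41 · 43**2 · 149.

449043840

φ(7^2) = 7^2 − 7^1 = 49 − 7 = 42.
φ(41) = 41 − 1 = 40.
φ(43^2) = 43^1·(43−1) = 43·42 = 1806.
φ(149) = 149 − 1 = 148.
φ(553481509) = 42 × 40 × 1806 × 148 = 449043840.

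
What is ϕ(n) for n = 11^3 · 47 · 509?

φ(11^3) = 11^3 − 11^2 = 1331 − 121 = 1210.
φ(47) = 47 − 1 = 46.
φ(509) = 509 − 1 = 508.
φ(31841513) = 1210 × 46 × 508 = 28275280.

28275280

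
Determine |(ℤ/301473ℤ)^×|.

181440

First factor: 301473 = 3**2 × 19 × 41 × 43.
φ(3^2) = 3^1·(3−1) = 3·2 = 6.
φ(19) = 19 − 1 = 18.
φ(41) = 41 − 1 = 40.
φ(43) = 43 − 1 = 42.
φ(301473) = 6 × 18 × 40 × 42 = 181440.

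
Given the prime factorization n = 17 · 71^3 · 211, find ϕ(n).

φ(17) = 17 − 1 = 16.
φ(71^3) = 71^2·(71−1) = 5041·70 = 352870.
φ(211) = 211 − 1 = 210.
Multiply: 16 · 352870 · 210 = 1185643200.

1185643200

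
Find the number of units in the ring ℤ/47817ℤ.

23760

Factor 47817: 47817 = 3**3 · 7 · 11 · 23.
φ(47817) = 47817 · (1 − 1/3) · (1 − 1/7) · (1 − 1/11) · (1 − 1/23)
       = 47817 · 2640/5313 = 23760.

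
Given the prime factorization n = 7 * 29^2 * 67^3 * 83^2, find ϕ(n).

φ(7) = 7 − 1 = 6.
φ(29^2) = 29^2 − 29^1 = 841 − 29 = 812.
φ(67^3) = 67^2·(67−1) = 4489·66 = 296274.
φ(83^2) = 83^1·(83−1) = 83·82 = 6806.
φ(12197606779309) = 6 × 812 × 296274 × 6806 = 9824099791968.

9824099791968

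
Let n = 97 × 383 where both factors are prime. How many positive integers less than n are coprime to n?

36672

φ(37151) = 37151 · (1 − 1/97) · (1 − 1/383)
       = 37151 · 36672/37151 = 36672.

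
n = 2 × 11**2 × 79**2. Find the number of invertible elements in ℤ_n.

677820

φ(2) = 2 − 1 = 1.
φ(11^2) = 11^2 − 11^1 = 121 − 11 = 110.
φ(79^2) = 79^2 − 79^1 = 6241 − 79 = 6162.
Multiply: 1 · 110 · 6162 = 677820.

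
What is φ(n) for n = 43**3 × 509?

39450264

φ(40469063) = 40469063 · (1 − 1/43) · (1 − 1/509)
       = 40469063 · 21336/21887 = 39450264.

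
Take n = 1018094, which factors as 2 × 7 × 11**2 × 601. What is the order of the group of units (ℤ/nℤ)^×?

396000

φ(1018094) = 1018094 · (1 − 1/2) · (1 − 1/7) · (1 − 1/11) · (1 − 1/601)
       = 1018094 · 36000/92554 = 396000.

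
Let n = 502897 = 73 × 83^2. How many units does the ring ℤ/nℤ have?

φ(502897) = 502897 · (1 − 1/73) · (1 − 1/83)
       = 502897 · 5904/6059 = 490032.

490032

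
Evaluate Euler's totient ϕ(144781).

108864

Factor 144781: 144781 = 7 · 13 · 37 · 43.
φ(7) = 7 − 1 = 6.
φ(13) = 13 − 1 = 12.
φ(37) = 37 − 1 = 36.
φ(43) = 43 − 1 = 42.
Multiply: 6 · 12 · 36 · 42 = 108864.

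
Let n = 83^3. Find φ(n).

φ(83^3) = 83^2·(83−1) = 6889·82 = 564898.

564898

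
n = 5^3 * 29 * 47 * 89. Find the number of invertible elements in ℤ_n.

11334400

φ(5^3) = 5^3 − 5^2 = 125 − 25 = 100.
φ(29) = 29 − 1 = 28.
φ(47) = 47 − 1 = 46.
φ(89) = 89 − 1 = 88.
Since φ is multiplicative, φ(15163375) = 100 · 28 · 46 · 88 = 11334400.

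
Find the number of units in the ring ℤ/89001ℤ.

50400

89001 = 3**2 · 11 · 29 · 31.
φ(3^2) = 3^2 − 3^1 = 9 − 3 = 6.
φ(11) = 11 − 1 = 10.
φ(29) = 29 − 1 = 28.
φ(31) = 31 − 1 = 30.
Multiply: 6 · 10 · 28 · 30 = 50400.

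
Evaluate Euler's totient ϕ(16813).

14784

16813 = 17 · 23 · 43.
φ(17) = 17 − 1 = 16.
φ(23) = 23 − 1 = 22.
φ(43) = 43 − 1 = 42.
Since φ is multiplicative, φ(16813) = 16 · 22 · 42 = 14784.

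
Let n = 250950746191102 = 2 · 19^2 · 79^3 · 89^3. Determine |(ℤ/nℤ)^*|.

φ(250950746191102) = 250950746191102 · (1 − 1/2) · (1 − 1/19) · (1 − 1/79) · (1 − 1/89)
       = 250950746191102 · 123552/267178 = 116047977727968.

116047977727968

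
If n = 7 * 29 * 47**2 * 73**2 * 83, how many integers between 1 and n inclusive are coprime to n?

156543190272

φ(7) = 7 − 1 = 6.
φ(29) = 29 − 1 = 28.
φ(47^2) = 47^2 − 47^1 = 2209 − 47 = 2162.
φ(73^2) = 73^1·(73−1) = 73·72 = 5256.
φ(83) = 83 − 1 = 82.
φ(198342401089) = 6 × 28 × 2162 × 5256 × 82 = 156543190272.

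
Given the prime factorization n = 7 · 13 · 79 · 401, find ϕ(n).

φ(7) = 7 − 1 = 6.
φ(13) = 13 − 1 = 12.
φ(79) = 79 − 1 = 78.
φ(401) = 401 − 1 = 400.
φ(2882789) = 6 × 12 × 78 × 400 = 2246400.

2246400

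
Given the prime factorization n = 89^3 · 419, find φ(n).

291366064

φ(89^3) = 89^3 − 89^2 = 704969 − 7921 = 697048.
φ(419) = 419 − 1 = 418.
Since φ is multiplicative, φ(295382011) = 697048 · 418 = 291366064.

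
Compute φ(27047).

27047 = 17 * 37 * 43.
φ(17) = 17 − 1 = 16.
φ(37) = 37 − 1 = 36.
φ(43) = 43 − 1 = 42.
Since φ is multiplicative, φ(27047) = 16 · 36 · 42 = 24192.

24192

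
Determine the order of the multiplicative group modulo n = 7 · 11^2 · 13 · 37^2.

10549440

φ(15074059) = 15074059 · (1 − 1/7) · (1 − 1/11) · (1 − 1/13) · (1 − 1/37)
       = 15074059 · 25920/37037 = 10549440.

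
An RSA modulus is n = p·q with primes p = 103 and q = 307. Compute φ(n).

31212

φ(pq) = (p−1)(q−1) = 102 · 306 = 31212.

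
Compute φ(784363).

Prime factorization: 784363 = 17 × 29 × 37 × 43.
φ(784363) = 784363 · (1 − 1/17) · (1 − 1/29) · (1 − 1/37) · (1 − 1/43)
       = 784363 · 677376/784363 = 677376.

677376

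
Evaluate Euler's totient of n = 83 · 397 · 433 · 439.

6144221952

φ(6263556737) = 6263556737 · (1 − 1/83) · (1 − 1/397) · (1 − 1/433) · (1 − 1/439)
       = 6263556737 · 6144221952/6263556737 = 6144221952.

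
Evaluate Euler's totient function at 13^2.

φ(13^2) = 13^2 − 13^1 = 169 − 13 = 156.

156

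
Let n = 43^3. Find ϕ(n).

77658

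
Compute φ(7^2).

42

φ(49) = 49 · (1 − 1/7)
       = 49 · 6/7 = 42.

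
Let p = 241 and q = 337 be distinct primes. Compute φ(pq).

80640

φ(81217) = 81217 · (1 − 1/241) · (1 − 1/337)
       = 81217 · 80640/81217 = 80640.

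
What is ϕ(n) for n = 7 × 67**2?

φ(31423) = 31423 · (1 − 1/7) · (1 − 1/67)
       = 31423 · 396/469 = 26532.

26532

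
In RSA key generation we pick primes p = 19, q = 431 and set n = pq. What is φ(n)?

7740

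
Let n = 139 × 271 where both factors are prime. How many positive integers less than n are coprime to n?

37260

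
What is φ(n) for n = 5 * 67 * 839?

221232

φ(281065) = 281065 · (1 − 1/5) · (1 − 1/67) · (1 − 1/839)
       = 281065 · 221232/281065 = 221232.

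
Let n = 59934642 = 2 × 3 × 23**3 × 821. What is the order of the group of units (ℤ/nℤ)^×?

19086320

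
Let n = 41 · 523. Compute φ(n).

φ(21443) = 21443 · (1 − 1/41) · (1 − 1/523)
       = 21443 · 20880/21443 = 20880.

20880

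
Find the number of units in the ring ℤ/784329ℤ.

389376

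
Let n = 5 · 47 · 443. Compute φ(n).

φ(104105) = 104105 · (1 − 1/5) · (1 − 1/47) · (1 − 1/443)
       = 104105 · 81328/104105 = 81328.

81328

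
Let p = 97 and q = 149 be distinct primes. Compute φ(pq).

φ(pq) = (p−1)(q−1) = 96 · 148 = 14208.

14208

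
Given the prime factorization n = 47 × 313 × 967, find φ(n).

φ(14225537) = 14225537 · (1 − 1/47) · (1 − 1/313) · (1 − 1/967)
       = 14225537 · 13864032/14225537 = 13864032.

13864032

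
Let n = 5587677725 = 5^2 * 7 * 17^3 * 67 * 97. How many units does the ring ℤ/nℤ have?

φ(5^2) = 5^2 − 5^1 = 25 − 5 = 20.
φ(7) = 7 − 1 = 6.
φ(17^3) = 17^3 − 17^2 = 4913 − 289 = 4624.
φ(67) = 67 − 1 = 66.
φ(97) = 97 − 1 = 96.
Multiply: 20 · 6 · 4624 · 66 · 96 = 3515719680.

3515719680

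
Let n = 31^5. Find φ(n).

27705630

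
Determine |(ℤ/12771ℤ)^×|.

7560

Factor 12771: 12771 = 3^3 * 11 * 43.
φ(12771) = 12771 · (1 − 1/3) · (1 − 1/11) · (1 − 1/43)
       = 12771 · 840/1419 = 7560.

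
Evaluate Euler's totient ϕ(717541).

Factor 717541: 717541 = 11 · 37 · 41 · 43.
φ(717541) = 717541 · (1 − 1/11) · (1 − 1/37) · (1 − 1/41) · (1 − 1/43)
       = 717541 · 604800/717541 = 604800.

604800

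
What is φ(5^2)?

20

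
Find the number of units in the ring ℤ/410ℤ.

Prime factorization: 410 = 2 * 5 * 41.
φ(410) = 410 · (1 − 1/2) · (1 − 1/5) · (1 − 1/41)
       = 410 · 160/410 = 160.

160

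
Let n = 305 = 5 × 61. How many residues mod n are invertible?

φ(5) = 5 − 1 = 4.
φ(61) = 61 − 1 = 60.
Since φ is multiplicative, φ(305) = 4 · 60 = 240.

240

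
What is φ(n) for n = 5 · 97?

384

φ(5) = 5 − 1 = 4.
φ(97) = 97 − 1 = 96.
φ(485) = 4 × 96 = 384.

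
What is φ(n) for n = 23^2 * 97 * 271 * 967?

φ(13446930841) = 13446930841 · (1 − 1/23) · (1 − 1/97) · (1 − 1/271) · (1 − 1/967)
       = 13446930841 · 550851840/584649167 = 12669592320.

12669592320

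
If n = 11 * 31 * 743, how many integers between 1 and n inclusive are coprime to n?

φ(11) = 11 − 1 = 10.
φ(31) = 31 − 1 = 30.
φ(743) = 743 − 1 = 742.
φ(253363) = 10 × 30 × 742 = 222600.

222600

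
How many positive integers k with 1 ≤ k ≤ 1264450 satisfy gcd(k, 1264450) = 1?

435600

1264450 = 2 · 5^2 · 11^3 · 19.
φ(2) = 2 − 1 = 1.
φ(5^2) = 5^2 − 5^1 = 25 − 5 = 20.
φ(11^3) = 11^3 − 11^2 = 1331 − 121 = 1210.
φ(19) = 19 − 1 = 18.
Multiply: 1 · 20 · 1210 · 18 = 435600.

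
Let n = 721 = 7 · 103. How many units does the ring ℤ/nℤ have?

612

φ(7) = 7 − 1 = 6.
φ(103) = 103 − 1 = 102.
φ(721) = 6 × 102 = 612.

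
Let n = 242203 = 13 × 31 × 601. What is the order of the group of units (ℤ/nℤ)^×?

φ(13) = 13 − 1 = 12.
φ(31) = 31 − 1 = 30.
φ(601) = 601 − 1 = 600.
Multiply: 12 · 30 · 600 = 216000.

216000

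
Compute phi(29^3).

φ(29^3) = 29^2·(29−1) = 841·28 = 23548.

23548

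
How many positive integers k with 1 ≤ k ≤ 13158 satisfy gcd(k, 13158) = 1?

4032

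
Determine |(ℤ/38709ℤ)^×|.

Prime factorization: 38709 = 3**2 * 11 * 17 * 23.
φ(3^2) = 3^1·(3−1) = 3·2 = 6.
φ(11) = 11 − 1 = 10.
φ(17) = 17 − 1 = 16.
φ(23) = 23 − 1 = 22.
φ(38709) = 6 × 10 × 16 × 22 = 21120.

21120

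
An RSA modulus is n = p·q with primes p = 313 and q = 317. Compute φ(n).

98592

For distinct primes, φ(pq) = (p−1)(q−1) = 312 × 316 = 98592.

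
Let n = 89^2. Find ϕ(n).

7832

φ(7921) = 7921 · (1 − 1/89)
       = 7921 · 88/89 = 7832.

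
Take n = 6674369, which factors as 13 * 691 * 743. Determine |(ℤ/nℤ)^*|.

φ(13) = 13 − 1 = 12.
φ(691) = 691 − 1 = 690.
φ(743) = 743 − 1 = 742.
φ(6674369) = 12 × 690 × 742 = 6143760.

6143760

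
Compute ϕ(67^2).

φ(4489) = 4489 · (1 − 1/67)
       = 4489 · 66/67 = 4422.

4422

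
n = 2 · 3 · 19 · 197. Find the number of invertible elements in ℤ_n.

φ(2) = 2 − 1 = 1.
φ(3) = 3 − 1 = 2.
φ(19) = 19 − 1 = 18.
φ(197) = 197 − 1 = 196.
φ(22458) = 1 × 2 × 18 × 196 = 7056.

7056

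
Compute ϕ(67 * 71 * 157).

φ(746849) = 746849 · (1 − 1/67) · (1 − 1/71) · (1 − 1/157)
       = 746849 · 720720/746849 = 720720.

720720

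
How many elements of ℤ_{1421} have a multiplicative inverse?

1176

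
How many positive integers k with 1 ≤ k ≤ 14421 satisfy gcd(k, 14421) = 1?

Factor 14421: 14421 = 3 · 11 · 19 · 23.
φ(14421) = 14421 · (1 − 1/3) · (1 − 1/11) · (1 − 1/19) · (1 − 1/23)
       = 14421 · 7920/14421 = 7920.

7920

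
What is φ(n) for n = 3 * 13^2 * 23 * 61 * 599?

246280320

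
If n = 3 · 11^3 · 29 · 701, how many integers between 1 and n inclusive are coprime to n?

47432000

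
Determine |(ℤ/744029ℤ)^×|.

First factor: 744029 = 11^3 * 13 * 43.
φ(11^3) = 11^2·(11−1) = 121·10 = 1210.
φ(13) = 13 − 1 = 12.
φ(43) = 43 − 1 = 42.
Since φ is multiplicative, φ(744029) = 1210 · 12 · 42 = 609840.

609840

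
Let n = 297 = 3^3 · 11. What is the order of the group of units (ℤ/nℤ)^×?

φ(297) = 297 · (1 − 1/3) · (1 − 1/11)
       = 297 · 20/33 = 180.

180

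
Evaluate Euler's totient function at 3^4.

54

φ(81) = 81 · (1 − 1/3)
       = 81 · 2/3 = 54.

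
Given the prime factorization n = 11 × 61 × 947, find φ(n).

567600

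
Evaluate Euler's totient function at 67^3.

φ(67^3) = 67^2·(67−1) = 4489·66 = 296274.

296274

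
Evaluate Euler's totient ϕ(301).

252

301 = 7 * 43.
φ(301) = 301 · (1 − 1/7) · (1 − 1/43)
       = 301 · 252/301 = 252.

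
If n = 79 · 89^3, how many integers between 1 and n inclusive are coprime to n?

54369744

φ(79) = 79 − 1 = 78.
φ(89^3) = 89^3 − 89^2 = 704969 − 7921 = 697048.
Multiply: 78 · 697048 = 54369744.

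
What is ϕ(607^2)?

φ(368449) = 368449 · (1 − 1/607)
       = 368449 · 606/607 = 367842.

367842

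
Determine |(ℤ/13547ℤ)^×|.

Factor 13547: 13547 = 19 × 23 × 31.
φ(19) = 19 − 1 = 18.
φ(23) = 23 − 1 = 22.
φ(31) = 31 − 1 = 30.
Multiply: 18 · 22 · 30 = 11880.

11880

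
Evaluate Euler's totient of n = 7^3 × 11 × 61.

φ(7^3) = 7^3 − 7^2 = 343 − 49 = 294.
φ(11) = 11 − 1 = 10.
φ(61) = 61 − 1 = 60.
φ(230153) = 294 × 10 × 60 = 176400.

176400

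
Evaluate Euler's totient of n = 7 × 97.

576

φ(679) = 679 · (1 − 1/7) · (1 − 1/97)
       = 679 · 576/679 = 576.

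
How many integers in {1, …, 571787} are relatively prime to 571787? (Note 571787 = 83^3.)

φ(83^3) = 83^2·(83−1) = 6889·82 = 564898.

564898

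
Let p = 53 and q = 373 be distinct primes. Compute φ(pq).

19344

For distinct primes, φ(pq) = (p−1)(q−1) = 52 × 372 = 19344.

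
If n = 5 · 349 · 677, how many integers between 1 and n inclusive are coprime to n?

940992

φ(5) = 5 − 1 = 4.
φ(349) = 349 − 1 = 348.
φ(677) = 677 − 1 = 676.
φ(1181365) = 4 × 348 × 676 = 940992.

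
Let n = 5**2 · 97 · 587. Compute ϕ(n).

1125120

φ(1423475) = 1423475 · (1 − 1/5) · (1 − 1/97) · (1 − 1/587)
       = 1423475 · 225024/284695 = 1125120.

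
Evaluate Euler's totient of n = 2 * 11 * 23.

φ(506) = 506 · (1 − 1/2) · (1 − 1/11) · (1 − 1/23)
       = 506 · 220/506 = 220.

220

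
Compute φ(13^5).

φ(371293) = 371293 · (1 − 1/13)
       = 371293 · 12/13 = 342732.

342732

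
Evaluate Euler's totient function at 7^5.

φ(16807) = 16807 · (1 − 1/7)
       = 16807 · 6/7 = 14406.

14406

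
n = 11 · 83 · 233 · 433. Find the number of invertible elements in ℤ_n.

82183680

φ(92111657) = 92111657 · (1 − 1/11) · (1 − 1/83) · (1 − 1/233) · (1 − 1/433)
       = 92111657 · 82183680/92111657 = 82183680.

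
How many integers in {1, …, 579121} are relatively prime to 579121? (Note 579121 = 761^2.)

φ(579121) = 579121 · (1 − 1/761)
       = 579121 · 760/761 = 578360.

578360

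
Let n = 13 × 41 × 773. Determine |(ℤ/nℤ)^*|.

370560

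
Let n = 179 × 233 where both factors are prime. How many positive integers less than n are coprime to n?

φ(179) = 179 − 1 = 178.
φ(233) = 233 − 1 = 232.
Multiply: 178 · 232 = 41296.

41296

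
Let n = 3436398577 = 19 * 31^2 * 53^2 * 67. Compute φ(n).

3044939040

φ(19) = 19 − 1 = 18.
φ(31^2) = 31^1·(31−1) = 31·30 = 930.
φ(53^2) = 53^1·(53−1) = 53·52 = 2756.
φ(67) = 67 − 1 = 66.
Since φ is multiplicative, φ(3436398577) = 18 · 930 · 2756 · 66 = 3044939040.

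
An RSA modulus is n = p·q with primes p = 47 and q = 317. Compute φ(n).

14536

φ(47) = 47 − 1 = 46.
φ(317) = 317 − 1 = 316.
Multiply: 46 · 316 = 14536.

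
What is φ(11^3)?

1210

φ(11^3) = 11^3 − 11^2 = 1331 − 121 = 1210.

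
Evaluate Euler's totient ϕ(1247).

Factor 1247: 1247 = 29 · 43.
φ(29) = 29 − 1 = 28.
φ(43) = 43 − 1 = 42.
φ(1247) = 28 × 42 = 1176.

1176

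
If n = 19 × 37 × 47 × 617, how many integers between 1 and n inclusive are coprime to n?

18361728

φ(20386297) = 20386297 · (1 − 1/19) · (1 − 1/37) · (1 − 1/47) · (1 − 1/617)
       = 20386297 · 18361728/20386297 = 18361728.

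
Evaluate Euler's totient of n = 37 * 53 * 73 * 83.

11052288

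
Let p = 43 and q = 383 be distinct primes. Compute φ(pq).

16044

φ(pq) = (p−1)(q−1) = 42 · 382 = 16044.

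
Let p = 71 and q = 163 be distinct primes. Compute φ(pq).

11340

φ(71) = 71 − 1 = 70.
φ(163) = 163 − 1 = 162.
Since φ is multiplicative, φ(11573) = 70 · 162 = 11340.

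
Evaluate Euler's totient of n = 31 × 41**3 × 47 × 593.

54932390400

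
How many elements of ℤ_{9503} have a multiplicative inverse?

8064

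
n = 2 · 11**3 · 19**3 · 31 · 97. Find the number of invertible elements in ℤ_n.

φ(54903784606) = 54903784606 · (1 − 1/2) · (1 − 1/11) · (1 − 1/19) · (1 − 1/31) · (1 − 1/97)
       = 54903784606 · 518400/1256926 = 22644230400.

22644230400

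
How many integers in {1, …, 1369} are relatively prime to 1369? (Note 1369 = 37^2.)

1332

φ(1369) = 1369 · (1 − 1/37)
       = 1369 · 36/37 = 1332.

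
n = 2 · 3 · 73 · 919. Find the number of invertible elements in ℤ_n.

φ(402522) = 402522 · (1 − 1/2) · (1 − 1/3) · (1 − 1/73) · (1 − 1/919)
       = 402522 · 132192/402522 = 132192.

132192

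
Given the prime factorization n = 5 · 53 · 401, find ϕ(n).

φ(106265) = 106265 · (1 − 1/5) · (1 − 1/53) · (1 − 1/401)
       = 106265 · 83200/106265 = 83200.

83200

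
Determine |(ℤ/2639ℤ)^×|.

2639 = 7 · 13 · 29.
φ(2639) = 2639 · (1 − 1/7) · (1 − 1/13) · (1 − 1/29)
       = 2639 · 2016/2639 = 2016.

2016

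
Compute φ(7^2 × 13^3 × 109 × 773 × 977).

6931194955776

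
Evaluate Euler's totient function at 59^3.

201898

φ(205379) = 205379 · (1 − 1/59)
       = 205379 · 58/59 = 201898.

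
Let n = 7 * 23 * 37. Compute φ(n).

4752

φ(5957) = 5957 · (1 − 1/7) · (1 − 1/23) · (1 − 1/37)
       = 5957 · 4752/5957 = 4752.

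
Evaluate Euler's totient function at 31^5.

27705630

φ(28629151) = 28629151 · (1 − 1/31)
       = 28629151 · 30/31 = 27705630.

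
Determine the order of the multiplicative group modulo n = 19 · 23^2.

φ(10051) = 10051 · (1 − 1/19) · (1 − 1/23)
       = 10051 · 396/437 = 9108.

9108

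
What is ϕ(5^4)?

500

φ(625) = 625 · (1 − 1/5)
       = 625 · 4/5 = 500.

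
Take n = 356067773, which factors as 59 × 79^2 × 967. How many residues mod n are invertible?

φ(356067773) = 356067773 · (1 − 1/59) · (1 − 1/79) · (1 − 1/967)
       = 356067773 · 4370184/4507187 = 345244536.

345244536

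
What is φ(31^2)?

φ(961) = 961 · (1 − 1/31)
       = 961 · 30/31 = 930.

930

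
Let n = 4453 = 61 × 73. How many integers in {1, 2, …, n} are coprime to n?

φ(4453) = 4453 · (1 − 1/61) · (1 − 1/73)
       = 4453 · 4320/4453 = 4320.

4320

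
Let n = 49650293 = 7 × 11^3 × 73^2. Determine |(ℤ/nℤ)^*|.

φ(49650293) = 49650293 · (1 − 1/7) · (1 − 1/11) · (1 − 1/73)
       = 49650293 · 4320/5621 = 38158560.

38158560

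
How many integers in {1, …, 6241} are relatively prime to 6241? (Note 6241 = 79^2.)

6162

φ(79^2) = 79^1·(79−1) = 79·78 = 6162.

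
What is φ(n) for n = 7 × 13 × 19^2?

24624

φ(7) = 7 − 1 = 6.
φ(13) = 13 − 1 = 12.
φ(19^2) = 19^2 − 19^1 = 361 − 19 = 342.
Since φ is multiplicative, φ(32851) = 6 · 12 · 342 = 24624.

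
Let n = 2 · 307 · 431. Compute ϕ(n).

131580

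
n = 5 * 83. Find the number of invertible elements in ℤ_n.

328

φ(415) = 415 · (1 − 1/5) · (1 − 1/83)
       = 415 · 328/415 = 328.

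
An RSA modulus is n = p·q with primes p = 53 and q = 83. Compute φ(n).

4264

For distinct primes, φ(pq) = (p−1)(q−1) = 52 × 82 = 4264.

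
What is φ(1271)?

Prime factorization: 1271 = 31 · 41.
φ(1271) = 1271 · (1 − 1/31) · (1 − 1/41)
       = 1271 · 1200/1271 = 1200.

1200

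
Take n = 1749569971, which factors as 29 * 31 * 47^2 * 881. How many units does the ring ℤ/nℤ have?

1598150400

φ(1749569971) = 1749569971 · (1 − 1/29) · (1 − 1/31) · (1 − 1/47) · (1 − 1/881)
       = 1749569971 · 34003200/37224893 = 1598150400.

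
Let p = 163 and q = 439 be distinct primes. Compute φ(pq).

70956

φ(n) = (p − 1)(q − 1) = (163−1)(439−1) = 162·438 = 70956.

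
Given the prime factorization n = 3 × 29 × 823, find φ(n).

46032

φ(3) = 3 − 1 = 2.
φ(29) = 29 − 1 = 28.
φ(823) = 823 − 1 = 822.
Multiply: 2 · 28 · 822 = 46032.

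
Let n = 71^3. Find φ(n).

φ(71^3) = 71^2·(71−1) = 5041·70 = 352870.

352870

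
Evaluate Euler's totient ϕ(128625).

Prime factorization: 128625 = 3 × 5^3 × 7^3.
φ(3) = 3 − 1 = 2.
φ(5^3) = 5^3 − 5^2 = 125 − 25 = 100.
φ(7^3) = 7^3 − 7^2 = 343 − 49 = 294.
φ(128625) = 2 × 100 × 294 = 58800.

58800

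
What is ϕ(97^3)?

φ(97^3) = 97^2·(97−1) = 9409·96 = 903264.

903264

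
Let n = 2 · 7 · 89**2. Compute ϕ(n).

46992

φ(2) = 2 − 1 = 1.
φ(7) = 7 − 1 = 6.
φ(89^2) = 89^2 − 89^1 = 7921 − 89 = 7832.
φ(110894) = 1 × 6 × 7832 = 46992.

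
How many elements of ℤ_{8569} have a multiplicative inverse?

8569 = 11 · 19 · 41.
φ(8569) = 8569 · (1 − 1/11) · (1 − 1/19) · (1 − 1/41)
       = 8569 · 7200/8569 = 7200.

7200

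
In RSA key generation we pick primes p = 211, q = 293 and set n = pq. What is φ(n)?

61320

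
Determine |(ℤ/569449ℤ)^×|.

483840

Prime factorization: 569449 = 17 · 19 · 41 · 43.
φ(569449) = 569449 · (1 − 1/17) · (1 − 1/19) · (1 − 1/41) · (1 − 1/43)
       = 569449 · 483840/569449 = 483840.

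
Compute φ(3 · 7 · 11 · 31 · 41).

144000

φ(293601) = 293601 · (1 − 1/3) · (1 − 1/7) · (1 − 1/11) · (1 − 1/31) · (1 − 1/41)
       = 293601 · 144000/293601 = 144000.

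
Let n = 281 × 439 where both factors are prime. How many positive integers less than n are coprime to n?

φ(281) = 281 − 1 = 280.
φ(439) = 439 − 1 = 438.
φ(123359) = 280 × 438 = 122640.

122640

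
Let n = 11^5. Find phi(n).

φ(161051) = 161051 · (1 − 1/11)
       = 161051 · 10/11 = 146410.

146410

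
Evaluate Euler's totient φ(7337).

First factor: 7337 = 11 * 23 * 29.
φ(7337) = 7337 · (1 − 1/11) · (1 − 1/23) · (1 − 1/29)
       = 7337 · 6160/7337 = 6160.

6160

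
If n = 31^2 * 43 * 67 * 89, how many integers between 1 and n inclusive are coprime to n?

226860480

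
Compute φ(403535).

271040

First factor: 403535 = 5 · 11^2 · 23 · 29.
φ(403535) = 403535 · (1 − 1/5) · (1 − 1/11) · (1 − 1/23) · (1 − 1/29)
       = 403535 · 24640/36685 = 271040.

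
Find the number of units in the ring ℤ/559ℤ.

559 = 13 × 43.
φ(13) = 13 − 1 = 12.
φ(43) = 43 − 1 = 42.
Since φ is multiplicative, φ(559) = 12 · 42 = 504.

504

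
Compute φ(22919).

Prime factorization: 22919 = 13 × 41 × 43.
φ(13) = 13 − 1 = 12.
φ(41) = 41 − 1 = 40.
φ(43) = 43 − 1 = 42.
Since φ is multiplicative, φ(22919) = 12 · 40 · 42 = 20160.

20160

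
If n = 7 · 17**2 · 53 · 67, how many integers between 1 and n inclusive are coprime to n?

5601024

φ(7) = 7 − 1 = 6.
φ(17^2) = 17^1·(17−1) = 17·16 = 272.
φ(53) = 53 − 1 = 52.
φ(67) = 67 − 1 = 66.
φ(7183673) = 6 × 272 × 52 × 66 = 5601024.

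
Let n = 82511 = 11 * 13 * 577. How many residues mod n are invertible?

69120

φ(82511) = 82511 · (1 − 1/11) · (1 − 1/13) · (1 − 1/577)
       = 82511 · 69120/82511 = 69120.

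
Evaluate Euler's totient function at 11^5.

φ(11^5) = 11^4·(11−1) = 14641·10 = 146410.

146410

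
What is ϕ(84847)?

63360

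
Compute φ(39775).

39775 = 5^2 · 37 · 43.
φ(5^2) = 5^2 − 5^1 = 25 − 5 = 20.
φ(37) = 37 − 1 = 36.
φ(43) = 43 − 1 = 42.
Multiply: 20 · 36 · 42 = 30240.

30240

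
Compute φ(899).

840

Prime factorization: 899 = 29 * 31.
φ(899) = 899 · (1 − 1/29) · (1 − 1/31)
       = 899 · 840/899 = 840.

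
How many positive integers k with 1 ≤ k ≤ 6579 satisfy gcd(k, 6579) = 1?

6579 = 3^2 · 17 · 43.
φ(6579) = 6579 · (1 − 1/3) · (1 − 1/17) · (1 − 1/43)
       = 6579 · 1344/2193 = 4032.

4032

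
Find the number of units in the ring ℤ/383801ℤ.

First factor: 383801 = 11 * 23 * 37 * 41.
φ(11) = 11 − 1 = 10.
φ(23) = 23 − 1 = 22.
φ(37) = 37 − 1 = 36.
φ(41) = 41 − 1 = 40.
Since φ is multiplicative, φ(383801) = 10 · 22 · 36 · 40 = 316800.

316800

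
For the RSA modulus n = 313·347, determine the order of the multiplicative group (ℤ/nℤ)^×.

φ(313) = 313 − 1 = 312.
φ(347) = 347 − 1 = 346.
φ(108611) = 312 × 346 = 107952.

107952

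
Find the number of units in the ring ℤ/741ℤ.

741 = 3 · 13 · 19.
φ(741) = 741 · (1 − 1/3) · (1 − 1/13) · (1 − 1/19)
       = 741 · 432/741 = 432.

432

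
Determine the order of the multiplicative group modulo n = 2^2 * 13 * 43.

1008

φ(2236) = 2236 · (1 − 1/2) · (1 − 1/13) · (1 − 1/43)
       = 2236 · 504/1118 = 1008.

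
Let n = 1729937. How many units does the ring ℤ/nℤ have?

1429120

First factor: 1729937 = 11^2 · 17 · 29^2.
φ(11^2) = 11^2 − 11^1 = 121 − 11 = 110.
φ(17) = 17 − 1 = 16.
φ(29^2) = 29^2 − 29^1 = 841 − 29 = 812.
Multiply: 110 · 16 · 812 = 1429120.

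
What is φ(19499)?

17280

Factor 19499: 19499 = 17 × 31 × 37.
φ(17) = 17 − 1 = 16.
φ(31) = 31 − 1 = 30.
φ(37) = 37 − 1 = 36.
Multiply: 16 · 30 · 36 = 17280.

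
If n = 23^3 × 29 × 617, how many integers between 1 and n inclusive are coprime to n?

200732224

φ(217704131) = 217704131 · (1 − 1/23) · (1 − 1/29) · (1 − 1/617)
       = 217704131 · 379456/411539 = 200732224.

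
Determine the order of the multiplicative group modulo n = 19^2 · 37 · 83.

1009584

φ(19^2) = 19^1·(19−1) = 19·18 = 342.
φ(37) = 37 − 1 = 36.
φ(83) = 83 − 1 = 82.
Since φ is multiplicative, φ(1108631) = 342 · 36 · 82 = 1009584.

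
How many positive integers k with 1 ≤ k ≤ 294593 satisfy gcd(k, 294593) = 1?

241920

294593 = 13 * 17 * 31 * 43.
φ(13) = 13 − 1 = 12.
φ(17) = 17 − 1 = 16.
φ(31) = 31 − 1 = 30.
φ(43) = 43 − 1 = 42.
Since φ is multiplicative, φ(294593) = 12 · 16 · 30 · 42 = 241920.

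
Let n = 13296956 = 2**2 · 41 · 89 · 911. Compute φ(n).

φ(2^2) = 2^1·(2−1) = 2·1 = 2.
φ(41) = 41 − 1 = 40.
φ(89) = 89 − 1 = 88.
φ(911) = 911 − 1 = 910.
φ(13296956) = 2 × 40 × 88 × 910 = 6406400.

6406400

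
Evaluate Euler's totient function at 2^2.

φ(4) = 4 · (1 − 1/2)
       = 4 · 1/2 = 2.

2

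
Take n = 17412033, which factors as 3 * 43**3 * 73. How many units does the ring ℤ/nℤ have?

11182752

φ(17412033) = 17412033 · (1 − 1/3) · (1 − 1/43) · (1 − 1/73)
       = 17412033 · 6048/9417 = 11182752.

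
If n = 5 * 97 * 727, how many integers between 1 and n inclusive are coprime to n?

φ(352595) = 352595 · (1 − 1/5) · (1 − 1/97) · (1 − 1/727)
       = 352595 · 278784/352595 = 278784.

278784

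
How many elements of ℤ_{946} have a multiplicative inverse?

420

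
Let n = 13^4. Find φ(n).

26364

φ(28561) = 28561 · (1 − 1/13)
       = 28561 · 12/13 = 26364.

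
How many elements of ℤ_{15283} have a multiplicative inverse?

First factor: 15283 = 17 · 29 · 31.
φ(17) = 17 − 1 = 16.
φ(29) = 29 − 1 = 28.
φ(31) = 31 − 1 = 30.
φ(15283) = 16 × 28 × 30 = 13440.

13440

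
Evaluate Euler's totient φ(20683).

18144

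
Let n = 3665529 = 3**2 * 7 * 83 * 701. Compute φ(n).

2066400

φ(3665529) = 3665529 · (1 − 1/3) · (1 − 1/7) · (1 − 1/83) · (1 − 1/701)
       = 3665529 · 688800/1221843 = 2066400.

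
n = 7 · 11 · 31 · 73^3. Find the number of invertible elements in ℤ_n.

φ(7) = 7 − 1 = 6.
φ(11) = 11 − 1 = 10.
φ(31) = 31 − 1 = 30.
φ(73^3) = 73^2·(73−1) = 5329·72 = 383688.
φ(928583579) = 6 × 10 × 30 × 383688 = 690638400.

690638400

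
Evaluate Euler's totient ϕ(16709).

12600

16709 = 7^2 · 11 · 31.
φ(7^2) = 7^1·(7−1) = 7·6 = 42.
φ(11) = 11 − 1 = 10.
φ(31) = 31 − 1 = 30.
Multiply: 42 · 10 · 30 = 12600.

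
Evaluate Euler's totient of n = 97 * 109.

10368

φ(97) = 97 − 1 = 96.
φ(109) = 109 − 1 = 108.
Multiply: 96 · 108 = 10368.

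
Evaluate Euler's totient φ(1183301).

907200

1183301 = 7**2 * 19 * 31 * 41.
φ(1183301) = 1183301 · (1 − 1/7) · (1 − 1/19) · (1 − 1/31) · (1 − 1/41)
       = 1183301 · 129600/169043 = 907200.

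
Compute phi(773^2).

596756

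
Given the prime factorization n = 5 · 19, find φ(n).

72

φ(5) = 5 − 1 = 4.
φ(19) = 19 − 1 = 18.
Multiply: 4 · 18 = 72.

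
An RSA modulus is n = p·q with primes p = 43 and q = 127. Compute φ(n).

5292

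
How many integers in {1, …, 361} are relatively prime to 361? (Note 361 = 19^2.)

342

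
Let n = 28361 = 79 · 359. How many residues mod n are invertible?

27924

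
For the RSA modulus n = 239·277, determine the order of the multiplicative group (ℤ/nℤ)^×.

65688

φ(66203) = 66203 · (1 − 1/239) · (1 − 1/277)
       = 66203 · 65688/66203 = 65688.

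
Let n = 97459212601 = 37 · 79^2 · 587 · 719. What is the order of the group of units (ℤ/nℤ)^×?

93335370336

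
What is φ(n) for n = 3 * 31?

φ(93) = 93 · (1 − 1/3) · (1 − 1/31)
       = 93 · 60/93 = 60.

60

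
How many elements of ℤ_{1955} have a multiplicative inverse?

1408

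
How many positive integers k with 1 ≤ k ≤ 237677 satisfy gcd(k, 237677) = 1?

First factor: 237677 = 11 · 17 · 31 · 41.
φ(237677) = 237677 · (1 − 1/11) · (1 − 1/17) · (1 − 1/31) · (1 − 1/41)
       = 237677 · 192000/237677 = 192000.

192000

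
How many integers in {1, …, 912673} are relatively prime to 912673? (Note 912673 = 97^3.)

903264

φ(912673) = 912673 · (1 − 1/97)
       = 912673 · 96/97 = 903264.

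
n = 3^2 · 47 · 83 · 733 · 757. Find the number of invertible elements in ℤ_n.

12524367744

φ(3^2) = 3^2 − 3^1 = 9 − 3 = 6.
φ(47) = 47 − 1 = 46.
φ(83) = 83 − 1 = 82.
φ(733) = 733 − 1 = 732.
φ(757) = 757 − 1 = 756.
Multiply: 6 · 46 · 82 · 732 · 756 = 12524367744.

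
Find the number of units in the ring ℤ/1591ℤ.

Prime factorization: 1591 = 37 · 43.
φ(37) = 37 − 1 = 36.
φ(43) = 43 − 1 = 42.
Multiply: 36 · 42 = 1512.

1512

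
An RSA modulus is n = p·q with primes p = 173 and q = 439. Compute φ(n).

75336

For distinct primes, φ(pq) = (p−1)(q−1) = 172 × 438 = 75336.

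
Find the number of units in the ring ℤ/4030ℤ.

1440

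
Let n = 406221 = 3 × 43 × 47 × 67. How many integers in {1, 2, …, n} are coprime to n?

255024

φ(3) = 3 − 1 = 2.
φ(43) = 43 − 1 = 42.
φ(47) = 47 − 1 = 46.
φ(67) = 67 − 1 = 66.
Since φ is multiplicative, φ(406221) = 2 · 42 · 46 · 66 = 255024.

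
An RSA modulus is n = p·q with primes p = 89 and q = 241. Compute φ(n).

21120

φ(89) = 89 − 1 = 88.
φ(241) = 241 − 1 = 240.
φ(21449) = 88 × 240 = 21120.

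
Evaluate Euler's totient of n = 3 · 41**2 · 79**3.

1596697440

φ(2486395677) = 2486395677 · (1 − 1/3) · (1 − 1/41) · (1 − 1/79)
       = 2486395677 · 6240/9717 = 1596697440.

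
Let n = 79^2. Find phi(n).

φ(6241) = 6241 · (1 − 1/79)
       = 6241 · 78/79 = 6162.

6162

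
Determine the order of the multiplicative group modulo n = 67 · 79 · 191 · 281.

φ(284080603) = 284080603 · (1 − 1/67) · (1 − 1/79) · (1 − 1/191) · (1 − 1/281)
       = 284080603 · 273873600/284080603 = 273873600.

273873600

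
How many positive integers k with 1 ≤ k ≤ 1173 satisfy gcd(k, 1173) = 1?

704

Factor 1173: 1173 = 3 · 17 · 23.
φ(1173) = 1173 · (1 − 1/3) · (1 − 1/17) · (1 − 1/23)
       = 1173 · 704/1173 = 704.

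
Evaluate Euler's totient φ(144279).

84480

First factor: 144279 = 3^2 · 17 · 23 · 41.
φ(3^2) = 3^1·(3−1) = 3·2 = 6.
φ(17) = 17 − 1 = 16.
φ(23) = 23 − 1 = 22.
φ(41) = 41 − 1 = 40.
Multiply: 6 · 16 · 22 · 40 = 84480.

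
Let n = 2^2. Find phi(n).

φ(2^2) = 2^1·(2−1) = 2·1 = 2.

2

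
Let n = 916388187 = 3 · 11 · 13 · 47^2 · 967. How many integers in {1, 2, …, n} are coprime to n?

501238080

φ(916388187) = 916388187 · (1 − 1/3) · (1 − 1/11) · (1 − 1/13) · (1 − 1/47) · (1 − 1/967)
       = 916388187 · 10664640/19497621 = 501238080.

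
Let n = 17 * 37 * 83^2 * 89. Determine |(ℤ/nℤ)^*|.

344982528

φ(385653109) = 385653109 · (1 − 1/17) · (1 − 1/37) · (1 − 1/83) · (1 − 1/89)
       = 385653109 · 4156416/4646423 = 344982528.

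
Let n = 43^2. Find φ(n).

1806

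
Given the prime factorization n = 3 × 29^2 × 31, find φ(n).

48720

φ(78213) = 78213 · (1 − 1/3) · (1 − 1/29) · (1 − 1/31)
       = 78213 · 1680/2697 = 48720.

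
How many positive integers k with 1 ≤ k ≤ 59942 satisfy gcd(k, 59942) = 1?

26880

59942 = 2 * 17 * 41 * 43.
φ(59942) = 59942 · (1 − 1/2) · (1 − 1/17) · (1 − 1/41) · (1 − 1/43)
       = 59942 · 26880/59942 = 26880.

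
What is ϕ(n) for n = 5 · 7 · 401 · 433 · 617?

2554675200

φ(3749604635) = 3749604635 · (1 − 1/5) · (1 − 1/7) · (1 − 1/401) · (1 − 1/433) · (1 − 1/617)
       = 3749604635 · 2554675200/3749604635 = 2554675200.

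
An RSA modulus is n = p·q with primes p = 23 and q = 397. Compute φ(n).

φ(n) = (p − 1)(q − 1) = (23−1)(397−1) = 22·396 = 8712.

8712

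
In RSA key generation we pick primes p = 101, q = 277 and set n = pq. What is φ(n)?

27600

For distinct primes, φ(pq) = (p−1)(q−1) = 100 × 276 = 27600.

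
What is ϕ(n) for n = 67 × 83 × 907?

φ(67) = 67 − 1 = 66.
φ(83) = 83 − 1 = 82.
φ(907) = 907 − 1 = 906.
Multiply: 66 · 82 · 906 = 4903272.

4903272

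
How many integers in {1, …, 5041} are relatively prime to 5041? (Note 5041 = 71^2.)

4970

φ(71^2) = 71^2 − 71^1 = 5041 − 71 = 4970.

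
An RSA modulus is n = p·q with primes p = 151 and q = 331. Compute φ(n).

49500

φ(49981) = 49981 · (1 − 1/151) · (1 − 1/331)
       = 49981 · 49500/49981 = 49500.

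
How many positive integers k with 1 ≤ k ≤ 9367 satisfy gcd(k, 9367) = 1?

9367 = 17 * 19 * 29.
φ(9367) = 9367 · (1 − 1/17) · (1 − 1/19) · (1 − 1/29)
       = 9367 · 8064/9367 = 8064.

8064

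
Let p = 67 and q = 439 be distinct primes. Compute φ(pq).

28908

φ(67) = 67 − 1 = 66.
φ(439) = 439 − 1 = 438.
φ(29413) = 66 × 438 = 28908.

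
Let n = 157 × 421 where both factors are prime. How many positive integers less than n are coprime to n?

65520

φ(pq) = (p−1)(q−1) = 156 · 420 = 65520.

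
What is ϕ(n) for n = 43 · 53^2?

115752

φ(43) = 43 − 1 = 42.
φ(53^2) = 53^2 − 53^1 = 2809 − 53 = 2756.
Since φ is multiplicative, φ(120787) = 42 · 2756 = 115752.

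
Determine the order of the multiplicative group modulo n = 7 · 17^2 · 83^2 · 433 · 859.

4117021489152

φ(5183619652309) = 5183619652309 · (1 − 1/7) · (1 − 1/17) · (1 − 1/83) · (1 − 1/433) · (1 − 1/859)
       = 5183619652309 · 2917804032/3673720519 = 4117021489152.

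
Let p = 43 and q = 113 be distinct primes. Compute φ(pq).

φ(4859) = 4859 · (1 − 1/43) · (1 − 1/113)
       = 4859 · 4704/4859 = 4704.

4704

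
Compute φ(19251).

Factor 19251: 19251 = 3^3 * 23 * 31.
φ(3^3) = 3^2·(3−1) = 9·2 = 18.
φ(23) = 23 − 1 = 22.
φ(31) = 31 − 1 = 30.
Since φ is multiplicative, φ(19251) = 18 · 22 · 30 = 11880.

11880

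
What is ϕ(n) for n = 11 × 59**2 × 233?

φ(8921803) = 8921803 · (1 − 1/11) · (1 − 1/59) · (1 − 1/233)
       = 8921803 · 134560/151217 = 7939040.

7939040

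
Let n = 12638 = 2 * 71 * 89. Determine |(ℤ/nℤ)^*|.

6160

φ(12638) = 12638 · (1 − 1/2) · (1 − 1/71) · (1 − 1/89)
       = 12638 · 6160/12638 = 6160.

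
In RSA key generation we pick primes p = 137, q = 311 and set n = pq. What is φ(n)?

φ(pq) = (p−1)(q−1) = 136 · 310 = 42160.

42160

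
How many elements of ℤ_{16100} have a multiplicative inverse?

First factor: 16100 = 2**2 × 5**2 × 7 × 23.
φ(16100) = 16100 · (1 − 1/2) · (1 − 1/5) · (1 − 1/7) · (1 − 1/23)
       = 16100 · 528/1610 = 5280.

5280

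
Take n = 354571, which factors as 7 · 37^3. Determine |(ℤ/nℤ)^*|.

295704

φ(354571) = 354571 · (1 − 1/7) · (1 − 1/37)
       = 354571 · 216/259 = 295704.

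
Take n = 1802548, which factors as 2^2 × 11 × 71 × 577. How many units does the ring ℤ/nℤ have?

806400

φ(2^2) = 2^2 − 2^1 = 4 − 2 = 2.
φ(11) = 11 − 1 = 10.
φ(71) = 71 − 1 = 70.
φ(577) = 577 − 1 = 576.
Multiply: 2 · 10 · 70 · 576 = 806400.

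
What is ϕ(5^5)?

φ(5^5) = 5^4·(5−1) = 625·4 = 2500.

2500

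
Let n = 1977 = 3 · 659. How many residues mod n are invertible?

φ(3) = 3 − 1 = 2.
φ(659) = 659 − 1 = 658.
φ(1977) = 2 × 658 = 1316.

1316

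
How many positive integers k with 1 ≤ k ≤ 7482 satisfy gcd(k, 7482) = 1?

Factor 7482: 7482 = 2 * 3 * 29 * 43.
φ(2) = 2 − 1 = 1.
φ(3) = 3 − 1 = 2.
φ(29) = 29 − 1 = 28.
φ(43) = 43 − 1 = 42.
φ(7482) = 1 × 2 × 28 × 42 = 2352.

2352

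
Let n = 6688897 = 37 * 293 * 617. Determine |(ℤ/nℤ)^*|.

6475392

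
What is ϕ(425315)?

First factor: 425315 = 5 · 11**2 · 19 · 37.
φ(5) = 5 − 1 = 4.
φ(11^2) = 11^1·(11−1) = 11·10 = 110.
φ(19) = 19 − 1 = 18.
φ(37) = 37 − 1 = 36.
φ(425315) = 4 × 110 × 18 × 36 = 285120.

285120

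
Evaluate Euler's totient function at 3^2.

6

φ(3^2) = 3^1·(3−1) = 3·2 = 6.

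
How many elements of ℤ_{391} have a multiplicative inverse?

352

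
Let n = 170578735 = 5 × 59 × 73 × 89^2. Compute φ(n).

φ(5) = 5 − 1 = 4.
φ(59) = 59 − 1 = 58.
φ(73) = 73 − 1 = 72.
φ(89^2) = 89^2 − 89^1 = 7921 − 89 = 7832.
Multiply: 4 · 58 · 72 · 7832 = 130825728.

130825728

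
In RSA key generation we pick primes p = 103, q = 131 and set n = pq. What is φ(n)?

13260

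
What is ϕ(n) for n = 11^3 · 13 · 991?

14374800

φ(17147273) = 17147273 · (1 − 1/11) · (1 − 1/13) · (1 − 1/991)
       = 17147273 · 118800/141713 = 14374800.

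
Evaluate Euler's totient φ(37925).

Prime factorization: 37925 = 5^2 · 37 · 41.
φ(5^2) = 5^1·(5−1) = 5·4 = 20.
φ(37) = 37 − 1 = 36.
φ(41) = 41 − 1 = 40.
φ(37925) = 20 × 36 × 40 = 28800.

28800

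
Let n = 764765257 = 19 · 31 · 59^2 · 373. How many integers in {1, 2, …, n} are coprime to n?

687411360

φ(19) = 19 − 1 = 18.
φ(31) = 31 − 1 = 30.
φ(59^2) = 59^2 − 59^1 = 3481 − 59 = 3422.
φ(373) = 373 − 1 = 372.
Since φ is multiplicative, φ(764765257) = 18 · 30 · 3422 · 372 = 687411360.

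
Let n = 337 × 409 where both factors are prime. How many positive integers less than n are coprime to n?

137088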